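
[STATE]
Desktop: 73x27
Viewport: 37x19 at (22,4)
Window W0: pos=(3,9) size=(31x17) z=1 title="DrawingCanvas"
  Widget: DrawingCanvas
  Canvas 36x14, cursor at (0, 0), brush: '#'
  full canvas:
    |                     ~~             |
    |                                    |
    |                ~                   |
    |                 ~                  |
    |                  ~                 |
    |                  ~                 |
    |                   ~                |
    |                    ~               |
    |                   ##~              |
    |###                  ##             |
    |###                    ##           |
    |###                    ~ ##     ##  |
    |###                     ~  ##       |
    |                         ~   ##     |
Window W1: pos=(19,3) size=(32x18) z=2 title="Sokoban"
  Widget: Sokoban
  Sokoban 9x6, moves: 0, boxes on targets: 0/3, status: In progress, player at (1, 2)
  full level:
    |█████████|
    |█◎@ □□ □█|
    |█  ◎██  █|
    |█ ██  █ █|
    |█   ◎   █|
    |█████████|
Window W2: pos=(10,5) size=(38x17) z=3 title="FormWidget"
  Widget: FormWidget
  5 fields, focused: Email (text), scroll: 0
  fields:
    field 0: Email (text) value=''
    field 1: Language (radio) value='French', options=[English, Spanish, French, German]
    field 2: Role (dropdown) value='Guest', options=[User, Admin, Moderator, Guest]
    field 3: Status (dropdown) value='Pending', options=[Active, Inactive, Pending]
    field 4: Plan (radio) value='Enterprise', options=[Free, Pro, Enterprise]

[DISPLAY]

okoban                      ┃        
━━━━━━━━━━━━━━━━━━━━━━━━━┓──┨        
                         ┃  ┃        
─────────────────────────┨  ┃        
   [                    ]┃  ┃        
   ( ) English  ( ) Spani┃  ┃        
   [Guest              ▼]┃  ┃        
   [Pending            ▼]┃  ┃        
   ( ) Free  ( ) Pro  (●)┃  ┃        
                         ┃  ┃        
                         ┃  ┃        
                         ┃  ┃        
                         ┃  ┃        
                         ┃  ┃        
                         ┃  ┃        
                         ┃  ┃        
                         ┃━━┛        
━━━━━━━━━━━━━━━━━━━━━━━━━┛           
     ##    ┃                         


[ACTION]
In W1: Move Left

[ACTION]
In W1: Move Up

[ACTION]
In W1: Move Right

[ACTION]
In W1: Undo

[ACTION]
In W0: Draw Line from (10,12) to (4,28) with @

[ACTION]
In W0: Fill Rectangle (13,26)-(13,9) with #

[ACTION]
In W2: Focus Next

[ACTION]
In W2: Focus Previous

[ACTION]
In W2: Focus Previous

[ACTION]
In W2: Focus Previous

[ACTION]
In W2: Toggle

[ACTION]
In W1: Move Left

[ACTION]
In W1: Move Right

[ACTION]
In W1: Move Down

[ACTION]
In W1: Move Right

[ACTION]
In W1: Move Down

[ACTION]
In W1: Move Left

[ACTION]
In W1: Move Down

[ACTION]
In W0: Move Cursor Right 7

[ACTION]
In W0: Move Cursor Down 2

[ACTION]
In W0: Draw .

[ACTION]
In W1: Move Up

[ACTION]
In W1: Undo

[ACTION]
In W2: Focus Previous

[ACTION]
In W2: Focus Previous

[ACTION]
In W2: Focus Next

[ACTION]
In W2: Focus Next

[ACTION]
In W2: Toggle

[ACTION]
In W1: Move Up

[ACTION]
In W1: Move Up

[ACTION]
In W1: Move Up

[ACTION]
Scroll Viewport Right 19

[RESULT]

              ┃                      
━━━━━━━━━━━┓──┨                      
           ┃  ┃                      
───────────┨  ┃                      
          ]┃  ┃                      
  ( ) Spani┃  ┃                      
         ▼]┃  ┃                      
         ▼]┃  ┃                      
 ) Pro  (●)┃  ┃                      
           ┃  ┃                      
           ┃  ┃                      
           ┃  ┃                      
           ┃  ┃                      
           ┃  ┃                      
           ┃  ┃                      
           ┃  ┃                      
           ┃━━┛                      
━━━━━━━━━━━┛                         
                                     


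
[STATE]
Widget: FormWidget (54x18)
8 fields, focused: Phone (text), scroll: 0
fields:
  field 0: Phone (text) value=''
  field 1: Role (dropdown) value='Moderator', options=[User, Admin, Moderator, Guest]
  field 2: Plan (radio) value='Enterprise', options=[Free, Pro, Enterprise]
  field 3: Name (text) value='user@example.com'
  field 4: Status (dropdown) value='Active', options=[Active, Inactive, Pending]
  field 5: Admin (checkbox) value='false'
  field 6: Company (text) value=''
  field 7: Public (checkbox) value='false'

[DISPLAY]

> Phone:      [                                      ]
  Role:       [Moderator                            ▼]
  Plan:       ( ) Free  ( ) Pro  (●) Enterprise       
  Name:       [user@example.com                      ]
  Status:     [Active                               ▼]
  Admin:      [ ]                                     
  Company:    [                                      ]
  Public:     [ ]                                     
                                                      
                                                      
                                                      
                                                      
                                                      
                                                      
                                                      
                                                      
                                                      
                                                      


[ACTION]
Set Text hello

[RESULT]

> Phone:      [hello                                 ]
  Role:       [Moderator                            ▼]
  Plan:       ( ) Free  ( ) Pro  (●) Enterprise       
  Name:       [user@example.com                      ]
  Status:     [Active                               ▼]
  Admin:      [ ]                                     
  Company:    [                                      ]
  Public:     [ ]                                     
                                                      
                                                      
                                                      
                                                      
                                                      
                                                      
                                                      
                                                      
                                                      
                                                      


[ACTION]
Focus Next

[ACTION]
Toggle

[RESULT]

  Phone:      [hello                                 ]
> Role:       [Moderator                            ▼]
  Plan:       ( ) Free  ( ) Pro  (●) Enterprise       
  Name:       [user@example.com                      ]
  Status:     [Active                               ▼]
  Admin:      [ ]                                     
  Company:    [                                      ]
  Public:     [ ]                                     
                                                      
                                                      
                                                      
                                                      
                                                      
                                                      
                                                      
                                                      
                                                      
                                                      


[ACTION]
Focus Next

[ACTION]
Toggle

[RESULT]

  Phone:      [hello                                 ]
  Role:       [Moderator                            ▼]
> Plan:       ( ) Free  ( ) Pro  (●) Enterprise       
  Name:       [user@example.com                      ]
  Status:     [Active                               ▼]
  Admin:      [ ]                                     
  Company:    [                                      ]
  Public:     [ ]                                     
                                                      
                                                      
                                                      
                                                      
                                                      
                                                      
                                                      
                                                      
                                                      
                                                      


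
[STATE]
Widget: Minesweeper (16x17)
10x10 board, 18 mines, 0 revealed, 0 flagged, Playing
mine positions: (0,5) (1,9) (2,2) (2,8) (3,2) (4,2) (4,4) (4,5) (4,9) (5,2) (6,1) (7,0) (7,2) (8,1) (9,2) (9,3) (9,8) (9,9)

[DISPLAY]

■■■■■■■■■■      
■■■■■■■■■■      
■■■■■■■■■■      
■■■■■■■■■■      
■■■■■■■■■■      
■■■■■■■■■■      
■■■■■■■■■■      
■■■■■■■■■■      
■■■■■■■■■■      
■■■■■■■■■■      
                
                
                
                
                
                
                


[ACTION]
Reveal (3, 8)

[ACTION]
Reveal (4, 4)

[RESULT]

■■■■■✹■■■■      
■■■■■■■■■✹      
■■✹■■■■■✹■      
■■✹■■■■■2■      
■■✹■✹✹■■■✹      
■■✹■■■■■■■      
■✹■■■■■■■■      
✹■✹■■■■■■■      
■✹■■■■■■■■      
■■✹✹■■■■✹✹      
                
                
                
                
                
                
                


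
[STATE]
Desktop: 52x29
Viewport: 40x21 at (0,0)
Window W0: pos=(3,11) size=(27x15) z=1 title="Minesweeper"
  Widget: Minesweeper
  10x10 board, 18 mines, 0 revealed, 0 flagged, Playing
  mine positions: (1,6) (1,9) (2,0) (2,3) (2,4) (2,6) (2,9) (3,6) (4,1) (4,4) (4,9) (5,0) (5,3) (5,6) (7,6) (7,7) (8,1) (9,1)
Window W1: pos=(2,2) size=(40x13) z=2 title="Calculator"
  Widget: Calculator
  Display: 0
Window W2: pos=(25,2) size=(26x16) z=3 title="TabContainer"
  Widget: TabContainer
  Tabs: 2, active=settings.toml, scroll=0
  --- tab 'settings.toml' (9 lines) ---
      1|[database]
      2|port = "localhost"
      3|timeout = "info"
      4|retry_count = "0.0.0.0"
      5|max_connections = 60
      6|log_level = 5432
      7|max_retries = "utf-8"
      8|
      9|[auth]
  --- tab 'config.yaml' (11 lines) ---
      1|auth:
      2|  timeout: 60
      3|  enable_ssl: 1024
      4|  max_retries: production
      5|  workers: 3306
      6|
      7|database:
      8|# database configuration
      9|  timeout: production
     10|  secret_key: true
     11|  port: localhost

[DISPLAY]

                                        
                                        
  ┏━━━━━━━━━━━━━━━━━━━━━━┏━━━━━━━━━━━━━━
  ┃ Calculator           ┃ TabContainer 
  ┠──────────────────────┠──────────────
  ┃                      ┃[settings.toml
  ┃┌───┬───┬───┬───┐     ┃──────────────
  ┃│ 7 │ 8 │ 9 │ ÷ │     ┃[database]    
  ┃├───┼───┼───┼───┤     ┃port = "localh
  ┃│ 4 │ 5 │ 6 │ × │     ┃timeout = "inf
  ┃├───┼───┼───┼───┤     ┃retry_count = 
  ┃│ 1 │ 2 │ 3 │ - │     ┃max_connection
  ┃├───┼───┼───┼───┤     ┃log_level = 54
  ┃│ 0 │ . │ = │ + │     ┃max_retries = 
  ┗━━━━━━━━━━━━━━━━━━━━━━┃              
   ┃■■■■■■■■■■           ┃[auth]        
   ┃■■■■■■■■■■           ┃              
   ┃■■■■■■■■■■           ┗━━━━━━━━━━━━━━
   ┃■■■■■■■■■■               ┃          
   ┃■■■■■■■■■■               ┃          
   ┃■■■■■■■■■■               ┃          


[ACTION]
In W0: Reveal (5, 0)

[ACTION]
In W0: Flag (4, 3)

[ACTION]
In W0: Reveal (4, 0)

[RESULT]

                                        
                                        
  ┏━━━━━━━━━━━━━━━━━━━━━━┏━━━━━━━━━━━━━━
  ┃ Calculator           ┃ TabContainer 
  ┠──────────────────────┠──────────────
  ┃                      ┃[settings.toml
  ┃┌───┬───┬───┬───┐     ┃──────────────
  ┃│ 7 │ 8 │ 9 │ ÷ │     ┃[database]    
  ┃├───┼───┼───┼───┤     ┃port = "localh
  ┃│ 4 │ 5 │ 6 │ × │     ┃timeout = "inf
  ┃├───┼───┼───┼───┤     ┃retry_count = 
  ┃│ 1 │ 2 │ 3 │ - │     ┃max_connection
  ┃├───┼───┼───┼───┤     ┃log_level = 54
  ┃│ 0 │ . │ = │ + │     ┃max_retries = 
  ┗━━━━━━━━━━━━━━━━━━━━━━┃              
   ┃■■■■■■✹■■✹           ┃[auth]        
   ┃✹■■✹✹■✹■■✹           ┃              
   ┃■■■■■■✹■■■           ┗━━━━━━━━━━━━━━
   ┃■✹■■✹■■■■✹               ┃          
   ┃✹■■✹■■✹■■■               ┃          
   ┃■■■■■■■■■■               ┃          


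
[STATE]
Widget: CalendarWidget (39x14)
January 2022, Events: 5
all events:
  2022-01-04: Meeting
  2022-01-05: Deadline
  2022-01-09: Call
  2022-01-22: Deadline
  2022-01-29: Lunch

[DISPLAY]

              January 2022             
Mo Tu We Th Fr Sa Su                   
                1  2                   
 3  4*  5*  6  7  8  9*                
10 11 12 13 14 15 16                   
17 18 19 20 21 22* 23                  
24 25 26 27 28 29* 30                  
31                                     
                                       
                                       
                                       
                                       
                                       
                                       


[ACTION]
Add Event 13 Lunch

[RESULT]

              January 2022             
Mo Tu We Th Fr Sa Su                   
                1  2                   
 3  4*  5*  6  7  8  9*                
10 11 12 13* 14 15 16                  
17 18 19 20 21 22* 23                  
24 25 26 27 28 29* 30                  
31                                     
                                       
                                       
                                       
                                       
                                       
                                       


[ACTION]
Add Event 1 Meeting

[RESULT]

              January 2022             
Mo Tu We Th Fr Sa Su                   
                1*  2                  
 3  4*  5*  6  7  8  9*                
10 11 12 13* 14 15 16                  
17 18 19 20 21 22* 23                  
24 25 26 27 28 29* 30                  
31                                     
                                       
                                       
                                       
                                       
                                       
                                       


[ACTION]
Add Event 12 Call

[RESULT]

              January 2022             
Mo Tu We Th Fr Sa Su                   
                1*  2                  
 3  4*  5*  6  7  8  9*                
10 11 12* 13* 14 15 16                 
17 18 19 20 21 22* 23                  
24 25 26 27 28 29* 30                  
31                                     
                                       
                                       
                                       
                                       
                                       
                                       


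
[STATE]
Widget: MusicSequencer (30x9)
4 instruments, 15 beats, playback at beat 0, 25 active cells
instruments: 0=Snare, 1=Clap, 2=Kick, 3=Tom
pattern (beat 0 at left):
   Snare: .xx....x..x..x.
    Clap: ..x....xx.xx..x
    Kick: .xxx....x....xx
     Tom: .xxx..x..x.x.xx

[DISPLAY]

      ▼12345678901234         
 Snare·██····█··█··█·         
  Clap··█····██·██··█         
  Kick·███····█····██         
   Tom·███··█··█·█·██         
                              
                              
                              
                              


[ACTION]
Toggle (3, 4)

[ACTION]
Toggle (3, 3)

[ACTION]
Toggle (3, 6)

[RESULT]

      ▼12345678901234         
 Snare·██····█··█··█·         
  Clap··█····██·██··█         
  Kick·███····█····██         
   Tom·██·█····█·█·██         
                              
                              
                              
                              


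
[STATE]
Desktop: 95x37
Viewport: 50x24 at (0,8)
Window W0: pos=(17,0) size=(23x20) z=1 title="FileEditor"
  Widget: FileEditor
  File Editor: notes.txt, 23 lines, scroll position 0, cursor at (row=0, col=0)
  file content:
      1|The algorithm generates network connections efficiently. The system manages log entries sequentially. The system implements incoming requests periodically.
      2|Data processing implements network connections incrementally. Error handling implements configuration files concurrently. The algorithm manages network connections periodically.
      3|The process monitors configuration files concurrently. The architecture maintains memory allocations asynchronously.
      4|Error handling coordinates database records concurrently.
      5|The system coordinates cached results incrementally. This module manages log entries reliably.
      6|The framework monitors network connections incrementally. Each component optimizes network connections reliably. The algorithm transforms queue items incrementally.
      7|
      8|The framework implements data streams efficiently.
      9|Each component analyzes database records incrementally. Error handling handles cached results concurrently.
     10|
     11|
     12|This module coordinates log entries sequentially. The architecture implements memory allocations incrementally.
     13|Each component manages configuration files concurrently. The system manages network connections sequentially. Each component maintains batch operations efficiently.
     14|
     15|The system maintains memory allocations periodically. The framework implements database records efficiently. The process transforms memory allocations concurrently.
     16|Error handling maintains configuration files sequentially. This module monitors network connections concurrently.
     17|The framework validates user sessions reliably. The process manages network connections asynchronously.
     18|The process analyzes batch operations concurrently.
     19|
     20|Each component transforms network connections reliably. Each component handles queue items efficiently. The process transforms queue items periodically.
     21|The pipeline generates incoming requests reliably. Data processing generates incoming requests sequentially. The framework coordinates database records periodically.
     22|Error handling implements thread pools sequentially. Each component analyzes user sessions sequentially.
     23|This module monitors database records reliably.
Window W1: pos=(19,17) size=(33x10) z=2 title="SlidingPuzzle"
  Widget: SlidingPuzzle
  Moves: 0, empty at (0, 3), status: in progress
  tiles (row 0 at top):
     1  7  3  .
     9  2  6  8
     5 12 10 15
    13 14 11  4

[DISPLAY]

                 ┃The framework monito░┃          
                 ┃                    ░┃          
                 ┃The framework implem░┃          
                 ┃Each component analy░┃          
                 ┃                    ░┃          
                 ┃                    ░┃          
                 ┃This module coordina░┃          
                 ┃Each component manag░┃          
                 ┃                    ░┃          
                 ┃T┏━━━━━━━━━━━━━━━━━━━━━━━━━━━━━━
                 ┃E┃ SlidingPuzzle                
                 ┗━┠──────────────────────────────
                   ┃┌────┬────┬────┬────┐         
                   ┃│  1 │  7 │  3 │    │         
                   ┃├────┼────┼────┼────┤         
                   ┃│  9 │  2 │  6 │  8 │         
                   ┃├────┼────┼────┼────┤         
                   ┃│  5 │ 12 │ 10 │ 15 │         
                   ┗━━━━━━━━━━━━━━━━━━━━━━━━━━━━━━
                                                  
                                                  
                                                  
                                                  
                                                  


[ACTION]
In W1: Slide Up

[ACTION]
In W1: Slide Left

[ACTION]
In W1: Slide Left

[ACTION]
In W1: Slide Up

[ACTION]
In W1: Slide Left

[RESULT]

                 ┃The framework monito░┃          
                 ┃                    ░┃          
                 ┃The framework implem░┃          
                 ┃Each component analy░┃          
                 ┃                    ░┃          
                 ┃                    ░┃          
                 ┃This module coordina░┃          
                 ┃Each component manag░┃          
                 ┃                    ░┃          
                 ┃T┏━━━━━━━━━━━━━━━━━━━━━━━━━━━━━━
                 ┃E┃ SlidingPuzzle                
                 ┗━┠──────────────────────────────
                   ┃┌────┬────┬────┬────┐         
                   ┃│  1 │  7 │  3 │  8 │         
                   ┃├────┼────┼────┼────┤         
                   ┃│  9 │  2 │  6 │ 15 │         
                   ┃├────┼────┼────┼────┤         
                   ┃│  5 │ 12 │ 10 │    │         
                   ┗━━━━━━━━━━━━━━━━━━━━━━━━━━━━━━
                                                  
                                                  
                                                  
                                                  
                                                  


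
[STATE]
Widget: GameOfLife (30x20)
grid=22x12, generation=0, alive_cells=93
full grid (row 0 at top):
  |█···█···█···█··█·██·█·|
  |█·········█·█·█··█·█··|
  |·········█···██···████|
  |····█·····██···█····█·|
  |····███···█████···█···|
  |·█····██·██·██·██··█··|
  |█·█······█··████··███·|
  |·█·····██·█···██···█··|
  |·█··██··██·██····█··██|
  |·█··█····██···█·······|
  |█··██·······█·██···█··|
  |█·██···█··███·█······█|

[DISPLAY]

Gen: 0                        
█···█···█···█··█·██·█·        
█·········█·█·█··█·█··        
·········█···██···████        
····█·····██···█····█·        
····███···█████···█···        
·█····██·██·██·██··█··        
█·█······█··████··███·        
·█·····██·█···██···█··        
·█··██··██·██····█··██        
·█··█····██···█·······        
█··██·······█·██···█··        
█·██···█··███·█······█        
                              
                              
                              
                              
                              
                              
                              


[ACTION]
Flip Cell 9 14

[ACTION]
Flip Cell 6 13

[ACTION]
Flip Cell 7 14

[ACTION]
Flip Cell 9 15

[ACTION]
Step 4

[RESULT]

Gen: 4                        
··········███·········        
········█····█······█·        
·······█····█·██····██        
············█·██····██        
······█····█·██·······        
··········██·█·█······        
············█·█··█····        
·····█···█····█·██····        
···█···█·█··█·█··██···        
···████████···█···█···        
······················        
··██··················        
                              
                              
                              
                              
                              
                              
                              


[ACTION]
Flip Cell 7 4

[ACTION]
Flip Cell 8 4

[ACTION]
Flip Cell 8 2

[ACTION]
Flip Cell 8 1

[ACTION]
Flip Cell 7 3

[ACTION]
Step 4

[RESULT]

Gen: 8                        
············███·······        
···········██·██······        
···········██·█·······        
·············█········        
············██········        
·········█···██·······        
·············██·······        
·······█···█·····█····        
·····█·████····██·█···        
····██·███·······██···        
····██·█·█············        
······████············        
                              
                              
                              
                              
                              
                              
                              


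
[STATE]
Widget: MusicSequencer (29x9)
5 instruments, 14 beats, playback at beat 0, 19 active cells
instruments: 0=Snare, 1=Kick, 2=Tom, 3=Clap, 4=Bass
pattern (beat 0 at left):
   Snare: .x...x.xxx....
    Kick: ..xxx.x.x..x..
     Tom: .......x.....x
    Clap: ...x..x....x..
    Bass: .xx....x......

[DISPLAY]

      ▼1234567890123         
 Snare·█···█·███····         
  Kick··███·█·█··█··         
   Tom·······█·····█         
  Clap···█··█····█··         
  Bass·██····█······         
                             
                             
                             


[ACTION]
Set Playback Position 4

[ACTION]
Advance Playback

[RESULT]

      01234▼67890123         
 Snare·█···█·███····         
  Kick··███·█·█··█··         
   Tom·······█·····█         
  Clap···█··█····█··         
  Bass·██····█······         
                             
                             
                             


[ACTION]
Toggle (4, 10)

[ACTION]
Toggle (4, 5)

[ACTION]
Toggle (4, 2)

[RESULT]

      01234▼67890123         
 Snare·█···█·███····         
  Kick··███·█·█··█··         
   Tom·······█·····█         
  Clap···█··█····█··         
  Bass·█···█·█··█···         
                             
                             
                             


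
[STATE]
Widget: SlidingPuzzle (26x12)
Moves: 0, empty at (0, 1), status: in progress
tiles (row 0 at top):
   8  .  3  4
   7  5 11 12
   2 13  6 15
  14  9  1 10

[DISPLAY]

┌────┬────┬────┬────┐     
│  8 │    │  3 │  4 │     
├────┼────┼────┼────┤     
│  7 │  5 │ 11 │ 12 │     
├────┼────┼────┼────┤     
│  2 │ 13 │  6 │ 15 │     
├────┼────┼────┼────┤     
│ 14 │  9 │  1 │ 10 │     
└────┴────┴────┴────┘     
Moves: 0                  
                          
                          


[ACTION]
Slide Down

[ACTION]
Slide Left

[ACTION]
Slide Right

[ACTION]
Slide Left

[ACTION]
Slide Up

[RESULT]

┌────┬────┬────┬────┐     
│  8 │  3 │ 11 │  4 │     
├────┼────┼────┼────┤     
│  7 │  5 │    │ 12 │     
├────┼────┼────┼────┤     
│  2 │ 13 │  6 │ 15 │     
├────┼────┼────┼────┤     
│ 14 │  9 │  1 │ 10 │     
└────┴────┴────┴────┘     
Moves: 4                  
                          
                          


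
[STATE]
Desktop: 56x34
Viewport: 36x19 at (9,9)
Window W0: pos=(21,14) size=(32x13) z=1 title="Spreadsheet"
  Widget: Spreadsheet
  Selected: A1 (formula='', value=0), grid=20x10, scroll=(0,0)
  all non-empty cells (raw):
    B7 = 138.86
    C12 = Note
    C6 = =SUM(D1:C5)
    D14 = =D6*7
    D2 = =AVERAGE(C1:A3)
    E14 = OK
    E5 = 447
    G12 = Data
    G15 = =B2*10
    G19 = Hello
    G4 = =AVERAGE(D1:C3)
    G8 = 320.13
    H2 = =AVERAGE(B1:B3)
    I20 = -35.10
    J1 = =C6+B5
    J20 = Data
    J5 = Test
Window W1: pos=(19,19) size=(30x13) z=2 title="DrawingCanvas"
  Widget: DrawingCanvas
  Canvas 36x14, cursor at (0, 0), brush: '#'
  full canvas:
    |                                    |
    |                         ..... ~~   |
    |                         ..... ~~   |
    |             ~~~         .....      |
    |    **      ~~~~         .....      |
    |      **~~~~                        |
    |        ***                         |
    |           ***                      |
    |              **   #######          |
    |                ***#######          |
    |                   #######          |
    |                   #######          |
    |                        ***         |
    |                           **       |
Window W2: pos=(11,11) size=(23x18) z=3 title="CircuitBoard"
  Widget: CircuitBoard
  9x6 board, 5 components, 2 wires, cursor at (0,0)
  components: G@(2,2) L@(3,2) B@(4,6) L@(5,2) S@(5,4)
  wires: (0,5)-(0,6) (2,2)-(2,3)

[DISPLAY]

                                    
                                    
  ┏━━━━━━━━━━━━━━━━━━━━━┓           
  ┃ CircuitBoard        ┃           
  ┠─────────────────────┨           
  ┃   0 1 2 3 4 5 6 7 8 ┃━━━━━━━━━━━
  ┃0  [.]               ┃           
  ┃                     ┃───────────
  ┃1                    ┃           
  ┃                     ┃   B       
  ┃2           G ─ ·    ┃━━━━━━━━━━━
  ┃                     ┃           
  ┃3           L        ┃───────────
  ┃                     ┃           
  ┃4                    ┃           
  ┃                     ┃           
  ┃5           L       S┃~~         
  ┃Cursor: (0,0)        ┃~~         
  ┃                     ┃           


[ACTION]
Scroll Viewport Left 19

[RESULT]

                                    
                                    
           ┏━━━━━━━━━━━━━━━━━━━━━┓  
           ┃ CircuitBoard        ┃  
           ┠─────────────────────┨  
           ┃   0 1 2 3 4 5 6 7 8 ┃━━
           ┃0  [.]               ┃  
           ┃                     ┃──
           ┃1                    ┃  
           ┃                     ┃  
           ┃2           G ─ ·    ┃━━
           ┃                     ┃  
           ┃3           L        ┃──
           ┃                     ┃  
           ┃4                    ┃  
           ┃                     ┃  
           ┃5           L       S┃~~
           ┃Cursor: (0,0)        ┃~~
           ┃                     ┃  


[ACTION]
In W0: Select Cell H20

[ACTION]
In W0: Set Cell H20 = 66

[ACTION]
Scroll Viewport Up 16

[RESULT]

                                    
                                    
                                    
                                    
                                    
                                    
                                    
                                    
                                    
                                    
                                    
           ┏━━━━━━━━━━━━━━━━━━━━━┓  
           ┃ CircuitBoard        ┃  
           ┠─────────────────────┨  
           ┃   0 1 2 3 4 5 6 7 8 ┃━━
           ┃0  [.]               ┃  
           ┃                     ┃──
           ┃1                    ┃  
           ┃                     ┃  


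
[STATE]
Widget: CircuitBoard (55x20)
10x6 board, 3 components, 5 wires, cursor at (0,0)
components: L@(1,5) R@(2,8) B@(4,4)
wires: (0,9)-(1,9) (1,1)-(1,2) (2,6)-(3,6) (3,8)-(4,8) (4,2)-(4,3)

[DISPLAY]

   0 1 2 3 4 5 6 7 8 9                                 
0  [.]                                  ·              
                                        │              
1       · ─ ·           L               ·              
                                                       
2                           ·       R                  
                            │                          
3                           ·       ·                  
                                    │                  
4           · ─ ·   B               ·                  
                                                       
5                                                      
Cursor: (0,0)                                          
                                                       
                                                       
                                                       
                                                       
                                                       
                                                       
                                                       


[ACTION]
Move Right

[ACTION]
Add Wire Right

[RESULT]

   0 1 2 3 4 5 6 7 8 9                                 
0      [.]─ ·                           ·              
                                        │              
1       · ─ ·           L               ·              
                                                       
2                           ·       R                  
                            │                          
3                           ·       ·                  
                                    │                  
4           · ─ ·   B               ·                  
                                                       
5                                                      
Cursor: (0,1)                                          
                                                       
                                                       
                                                       
                                                       
                                                       
                                                       
                                                       


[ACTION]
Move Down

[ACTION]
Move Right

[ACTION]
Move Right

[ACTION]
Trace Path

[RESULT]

   0 1 2 3 4 5 6 7 8 9                                 
0       · ─ ·                           ·              
                                        │              
1       · ─ ·  [.]      L               ·              
                                                       
2                           ·       R                  
                            │                          
3                           ·       ·                  
                                    │                  
4           · ─ ·   B               ·                  
                                                       
5                                                      
Cursor: (1,3)  Trace: No connections                   
                                                       
                                                       
                                                       
                                                       
                                                       
                                                       
                                                       


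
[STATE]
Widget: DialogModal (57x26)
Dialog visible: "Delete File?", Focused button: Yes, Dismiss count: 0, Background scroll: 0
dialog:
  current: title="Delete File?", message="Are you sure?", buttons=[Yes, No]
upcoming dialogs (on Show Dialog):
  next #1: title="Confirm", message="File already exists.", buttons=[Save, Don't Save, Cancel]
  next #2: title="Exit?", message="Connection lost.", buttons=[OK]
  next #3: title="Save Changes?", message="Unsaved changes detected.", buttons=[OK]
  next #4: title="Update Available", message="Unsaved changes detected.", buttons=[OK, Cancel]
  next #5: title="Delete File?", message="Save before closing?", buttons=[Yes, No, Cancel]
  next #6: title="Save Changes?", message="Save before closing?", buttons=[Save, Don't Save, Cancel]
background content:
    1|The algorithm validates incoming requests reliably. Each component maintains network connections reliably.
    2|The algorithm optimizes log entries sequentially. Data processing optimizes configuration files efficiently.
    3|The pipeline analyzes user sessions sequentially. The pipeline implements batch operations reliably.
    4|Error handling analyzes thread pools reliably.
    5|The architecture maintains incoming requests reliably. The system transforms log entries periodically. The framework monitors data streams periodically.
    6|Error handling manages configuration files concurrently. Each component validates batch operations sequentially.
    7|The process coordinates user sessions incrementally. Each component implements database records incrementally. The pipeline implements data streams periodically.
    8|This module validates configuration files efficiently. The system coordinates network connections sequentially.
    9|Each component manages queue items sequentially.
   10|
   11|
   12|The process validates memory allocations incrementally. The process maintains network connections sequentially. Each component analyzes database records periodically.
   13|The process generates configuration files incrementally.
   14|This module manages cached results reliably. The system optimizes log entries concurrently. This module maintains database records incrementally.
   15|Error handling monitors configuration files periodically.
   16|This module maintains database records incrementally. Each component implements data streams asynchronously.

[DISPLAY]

The algorithm validates incoming requests reliably. Each 
The algorithm optimizes log entries sequentially. Data pr
The pipeline analyzes user sessions sequentially. The pip
Error handling analyzes thread pools reliably.           
The architecture maintains incoming requests reliably. Th
Error handling manages configuration files concurrently. 
The process coordinates user sessions incrementally. Each
This module validates configuration files efficiently. Th
Each component manages queue items sequentially.         
                                                         
                    ┌───────────────┐                    
The process validate│  Delete File? │ons incrementally. T
The process generate│ Are you sure? │iles incrementally. 
This module manages │   [Yes]  No   │liably. The system o
Error handling monit└───────────────┘ files periodically.
This module maintains database records incrementally. Eac
                                                         
                                                         
                                                         
                                                         
                                                         
                                                         
                                                         
                                                         
                                                         
                                                         


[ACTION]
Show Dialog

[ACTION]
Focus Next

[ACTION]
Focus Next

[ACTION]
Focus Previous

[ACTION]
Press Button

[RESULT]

The algorithm validates incoming requests reliably. Each 
The algorithm optimizes log entries sequentially. Data pr
The pipeline analyzes user sessions sequentially. The pip
Error handling analyzes thread pools reliably.           
The architecture maintains incoming requests reliably. Th
Error handling manages configuration files concurrently. 
The process coordinates user sessions incrementally. Each
This module validates configuration files efficiently. Th
Each component manages queue items sequentially.         
                                                         
                                                         
The process validates memory allocations incrementally. T
The process generates configuration files incrementally. 
This module manages cached results reliably. The system o
Error handling monitors configuration files periodically.
This module maintains database records incrementally. Eac
                                                         
                                                         
                                                         
                                                         
                                                         
                                                         
                                                         
                                                         
                                                         
                                                         
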